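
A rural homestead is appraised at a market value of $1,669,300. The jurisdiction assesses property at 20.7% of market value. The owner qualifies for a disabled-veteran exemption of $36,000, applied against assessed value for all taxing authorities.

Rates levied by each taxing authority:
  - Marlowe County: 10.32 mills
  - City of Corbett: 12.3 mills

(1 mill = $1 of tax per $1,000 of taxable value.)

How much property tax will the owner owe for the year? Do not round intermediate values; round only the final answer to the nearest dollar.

Assessed value = $1,669,300 × 0.207 = $345,545.1
Taxable value = $345,545.1 − $36,000 = $309,545.1
Marlowe County: $309,545.1 × 0.01032 = $3,194.505432
City of Corbett: $309,545.1 × 0.0123 = $3,807.40473
Total = $3,194.505432 + $3,807.40473 = $7,001.910162

$7,002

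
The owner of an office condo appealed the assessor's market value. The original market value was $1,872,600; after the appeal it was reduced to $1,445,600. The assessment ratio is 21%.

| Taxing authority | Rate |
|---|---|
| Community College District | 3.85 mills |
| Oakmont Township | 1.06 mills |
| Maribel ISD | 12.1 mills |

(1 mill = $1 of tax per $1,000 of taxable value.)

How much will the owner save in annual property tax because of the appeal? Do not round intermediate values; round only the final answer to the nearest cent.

$1,525.29

Old assessed value = $1,872,600 × 0.21 = $393,246
New assessed value = $1,445,600 × 0.21 = $303,576
Combined rate = 0.00385 + 0.00106 + 0.0121 = 0.01701
Old tax = $393,246 × 0.01701 = $6,689.11446
New tax = $303,576 × 0.01701 = $5,163.82776
Reduction = $6,689.11446 − $5,163.82776 = $1,525.2867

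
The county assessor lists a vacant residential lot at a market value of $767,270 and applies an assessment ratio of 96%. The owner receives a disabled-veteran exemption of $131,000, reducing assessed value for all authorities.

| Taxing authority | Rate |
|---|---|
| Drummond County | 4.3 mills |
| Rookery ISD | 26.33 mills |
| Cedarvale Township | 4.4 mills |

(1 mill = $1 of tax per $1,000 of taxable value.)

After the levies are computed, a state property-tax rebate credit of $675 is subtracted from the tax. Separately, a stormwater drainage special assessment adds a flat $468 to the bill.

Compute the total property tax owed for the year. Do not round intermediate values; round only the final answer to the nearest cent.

Assessed value = $767,270 × 0.96 = $736,579.2
Taxable value = $736,579.2 − $131,000 = $605,579.2
Drummond County: $605,579.2 × 0.0043 = $2,603.99056
Rookery ISD: $605,579.2 × 0.02633 = $15,944.900336
Cedarvale Township: $605,579.2 × 0.0044 = $2,664.54848
Levies subtotal = $21,213.439376
After credit = $21,213.439376 − $675 = $20,538.439376
Total = $20,538.439376 + $468 = $21,006.439376

$21,006.44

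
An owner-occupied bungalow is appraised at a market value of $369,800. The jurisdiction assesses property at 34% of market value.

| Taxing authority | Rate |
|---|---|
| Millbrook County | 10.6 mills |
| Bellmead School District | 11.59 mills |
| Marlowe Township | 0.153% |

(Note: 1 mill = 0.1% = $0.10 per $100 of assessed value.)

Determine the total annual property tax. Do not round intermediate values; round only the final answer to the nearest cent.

$2,982.36

Assessed value = $369,800 × 0.34 = $125,732
Millbrook County: $125,732 × 0.0106 = $1,332.7592
Bellmead School District: $125,732 × 0.01159 = $1,457.23388
Marlowe Township: $125,732 × 0.00153 = $192.36996
Total = $2,982.36304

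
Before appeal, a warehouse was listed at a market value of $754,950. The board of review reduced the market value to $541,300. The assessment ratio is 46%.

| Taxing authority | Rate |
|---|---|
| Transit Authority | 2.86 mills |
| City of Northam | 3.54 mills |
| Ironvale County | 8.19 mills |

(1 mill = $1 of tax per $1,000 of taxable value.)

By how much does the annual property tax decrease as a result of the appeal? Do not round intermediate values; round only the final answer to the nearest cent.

$1,433.89

Old assessed value = $754,950 × 0.46 = $347,277
New assessed value = $541,300 × 0.46 = $248,998
Combined rate = 0.00286 + 0.00354 + 0.00819 = 0.01459
Old tax = $347,277 × 0.01459 = $5,066.77143
New tax = $248,998 × 0.01459 = $3,632.88082
Reduction = $5,066.77143 − $3,632.88082 = $1,433.89061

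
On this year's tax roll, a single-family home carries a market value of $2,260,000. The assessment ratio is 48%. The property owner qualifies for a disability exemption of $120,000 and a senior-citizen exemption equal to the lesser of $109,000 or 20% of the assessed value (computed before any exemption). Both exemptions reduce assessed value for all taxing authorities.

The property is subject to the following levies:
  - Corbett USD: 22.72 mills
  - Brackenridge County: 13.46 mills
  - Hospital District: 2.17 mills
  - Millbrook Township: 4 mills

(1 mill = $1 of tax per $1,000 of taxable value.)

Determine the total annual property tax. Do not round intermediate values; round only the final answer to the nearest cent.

$36,243.13

Assessed value = $2,260,000 × 0.48 = $1,084,800
Senior-citizen exemption = min($109,000, 20% × $1,084,800) = min($109,000, $216,960) = $109,000 (dollar cap binds)
Taxable value = $1,084,800 − $120,000 − $109,000 = $855,800
Corbett USD: $855,800 × 0.02272 = $19,443.776
Brackenridge County: $855,800 × 0.01346 = $11,519.068
Hospital District: $855,800 × 0.00217 = $1,857.086
Millbrook Township: $855,800 × 0.004 = $3,423.2
Total = $36,243.13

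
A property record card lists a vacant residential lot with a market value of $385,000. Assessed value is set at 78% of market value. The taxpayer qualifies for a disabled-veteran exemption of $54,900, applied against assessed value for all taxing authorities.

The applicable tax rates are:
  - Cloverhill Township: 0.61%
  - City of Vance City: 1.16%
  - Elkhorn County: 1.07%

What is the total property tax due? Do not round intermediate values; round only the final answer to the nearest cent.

$6,969.36

Assessed value = $385,000 × 0.78 = $300,300
Taxable value = $300,300 − $54,900 = $245,400
Cloverhill Township: $245,400 × 0.0061 = $1,496.94
City of Vance City: $245,400 × 0.0116 = $2,846.64
Elkhorn County: $245,400 × 0.0107 = $2,625.78
Total = $1,496.94 + $2,846.64 + $2,625.78 = $6,969.36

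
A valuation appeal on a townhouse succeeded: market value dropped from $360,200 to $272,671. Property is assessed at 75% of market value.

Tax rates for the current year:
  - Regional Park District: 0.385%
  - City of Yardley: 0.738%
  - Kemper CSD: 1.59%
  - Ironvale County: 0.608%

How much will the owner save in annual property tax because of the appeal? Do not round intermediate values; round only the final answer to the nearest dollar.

$2,180

Old assessed value = $360,200 × 0.75 = $270,150
New assessed value = $272,671 × 0.75 = $204,503.25
Combined rate = 0.00385 + 0.00738 + 0.0159 + 0.00608 = 0.03321
Old tax = $270,150 × 0.03321 = $8,971.6815
New tax = $204,503.25 × 0.03321 = $6,791.5529325
Reduction = $8,971.6815 − $6,791.5529325 = $2,180.1285675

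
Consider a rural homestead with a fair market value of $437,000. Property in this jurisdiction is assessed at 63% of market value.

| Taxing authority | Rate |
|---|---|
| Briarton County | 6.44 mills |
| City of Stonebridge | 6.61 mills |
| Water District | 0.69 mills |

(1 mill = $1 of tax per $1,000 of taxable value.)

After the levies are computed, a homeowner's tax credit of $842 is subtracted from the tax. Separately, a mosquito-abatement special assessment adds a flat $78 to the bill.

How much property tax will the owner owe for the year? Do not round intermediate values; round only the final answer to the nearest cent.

Assessed value = $437,000 × 0.63 = $275,310
Briarton County: $275,310 × 0.00644 = $1,772.9964
City of Stonebridge: $275,310 × 0.00661 = $1,819.7991
Water District: $275,310 × 0.00069 = $189.9639
Levies subtotal = $3,782.7594
After credit = $3,782.7594 − $842 = $2,940.7594
Total = $2,940.7594 + $78 = $3,018.7594

$3,018.76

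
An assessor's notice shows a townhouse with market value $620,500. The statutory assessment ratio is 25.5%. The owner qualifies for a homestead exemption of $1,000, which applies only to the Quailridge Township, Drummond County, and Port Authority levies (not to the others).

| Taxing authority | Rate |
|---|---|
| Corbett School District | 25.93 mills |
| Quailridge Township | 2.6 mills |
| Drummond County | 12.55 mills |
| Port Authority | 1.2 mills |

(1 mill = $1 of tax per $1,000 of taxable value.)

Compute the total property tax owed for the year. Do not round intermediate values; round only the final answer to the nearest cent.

Assessed value = $620,500 × 0.255 = $158,227.5
Corbett School District: $158,227.5 × 0.02593 = $4,102.839075
Quailridge Township: ($158,227.5 − $1,000) × 0.0026 = $157,227.5 × 0.0026 = $408.7915
Drummond County: ($158,227.5 − $1,000) × 0.01255 = $157,227.5 × 0.01255 = $1,973.205125
Port Authority: ($158,227.5 − $1,000) × 0.0012 = $157,227.5 × 0.0012 = $188.673
Total = $6,673.5087

$6,673.51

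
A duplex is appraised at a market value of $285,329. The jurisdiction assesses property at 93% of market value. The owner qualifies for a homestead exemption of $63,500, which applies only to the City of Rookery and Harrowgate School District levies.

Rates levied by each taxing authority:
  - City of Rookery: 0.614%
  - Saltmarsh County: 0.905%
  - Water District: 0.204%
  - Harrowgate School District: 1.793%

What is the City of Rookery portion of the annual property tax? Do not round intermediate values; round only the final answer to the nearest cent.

$1,239.40

Assessed value = $285,329 × 0.93 = $265,355.97
City of Rookery taxable value = $265,355.97 − $63,500 = $201,855.97
City of Rookery levy = $201,855.97 × 0.00614 = $1,239.3956558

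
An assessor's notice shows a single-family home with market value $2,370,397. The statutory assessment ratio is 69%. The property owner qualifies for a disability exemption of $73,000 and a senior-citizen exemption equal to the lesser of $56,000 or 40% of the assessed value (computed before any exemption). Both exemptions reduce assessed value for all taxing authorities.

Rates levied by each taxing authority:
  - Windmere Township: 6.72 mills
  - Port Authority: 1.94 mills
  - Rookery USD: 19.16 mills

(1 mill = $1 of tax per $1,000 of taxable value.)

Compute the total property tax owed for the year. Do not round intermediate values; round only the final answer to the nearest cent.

$41,912.89

Assessed value = $2,370,397 × 0.69 = $1,635,573.93
Senior-citizen exemption = min($56,000, 40% × $1,635,573.93) = min($56,000, $654,229.572) = $56,000 (dollar cap binds)
Taxable value = $1,635,573.93 − $73,000 − $56,000 = $1,506,573.93
Windmere Township: $1,506,573.93 × 0.00672 = $10,124.1768096
Port Authority: $1,506,573.93 × 0.00194 = $2,922.7534242
Rookery USD: $1,506,573.93 × 0.01916 = $28,865.9564988
Total = $41,912.8867326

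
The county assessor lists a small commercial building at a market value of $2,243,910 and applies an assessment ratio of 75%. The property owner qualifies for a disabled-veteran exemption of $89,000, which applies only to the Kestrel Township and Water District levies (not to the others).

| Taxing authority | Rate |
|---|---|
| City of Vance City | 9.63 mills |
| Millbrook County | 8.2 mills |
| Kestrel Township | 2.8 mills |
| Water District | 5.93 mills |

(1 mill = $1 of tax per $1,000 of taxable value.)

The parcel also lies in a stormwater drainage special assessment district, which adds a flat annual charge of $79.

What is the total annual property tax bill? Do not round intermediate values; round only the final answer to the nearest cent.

Assessed value = $2,243,910 × 0.75 = $1,682,932.5
City of Vance City: $1,682,932.5 × 0.00963 = $16,206.639975
Millbrook County: $1,682,932.5 × 0.0082 = $13,800.0465
Kestrel Township: ($1,682,932.5 − $89,000) × 0.0028 = $1,593,932.5 × 0.0028 = $4,463.011
Water District: ($1,682,932.5 − $89,000) × 0.00593 = $1,593,932.5 × 0.00593 = $9,452.019725
Levies subtotal = $43,921.7172
Total = $43,921.7172 + $79 = $44,000.7172

$44,000.72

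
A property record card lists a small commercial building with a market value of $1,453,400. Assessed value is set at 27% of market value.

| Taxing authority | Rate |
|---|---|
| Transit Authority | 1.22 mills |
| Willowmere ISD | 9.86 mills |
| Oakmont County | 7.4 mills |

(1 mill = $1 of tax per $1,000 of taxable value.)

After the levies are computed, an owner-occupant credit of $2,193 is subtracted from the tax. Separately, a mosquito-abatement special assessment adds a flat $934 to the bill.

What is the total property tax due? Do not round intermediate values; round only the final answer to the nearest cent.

$5,992.88

Assessed value = $1,453,400 × 0.27 = $392,418
Transit Authority: $392,418 × 0.00122 = $478.74996
Willowmere ISD: $392,418 × 0.00986 = $3,869.24148
Oakmont County: $392,418 × 0.0074 = $2,903.8932
Levies subtotal = $7,251.88464
After credit = $7,251.88464 − $2,193 = $5,058.88464
Total = $5,058.88464 + $934 = $5,992.88464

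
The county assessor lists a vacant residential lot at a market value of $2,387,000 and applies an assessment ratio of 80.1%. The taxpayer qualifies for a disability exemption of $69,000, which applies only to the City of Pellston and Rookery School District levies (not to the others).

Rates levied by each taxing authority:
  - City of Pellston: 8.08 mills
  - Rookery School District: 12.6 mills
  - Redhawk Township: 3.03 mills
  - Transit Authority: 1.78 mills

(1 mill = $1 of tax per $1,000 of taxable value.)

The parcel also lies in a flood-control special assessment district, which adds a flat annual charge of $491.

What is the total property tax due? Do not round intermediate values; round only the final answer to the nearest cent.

$47,800.63

Assessed value = $2,387,000 × 0.801 = $1,911,987
City of Pellston: ($1,911,987 − $69,000) × 0.00808 = $1,842,987 × 0.00808 = $14,891.33496
Rookery School District: ($1,911,987 − $69,000) × 0.0126 = $1,842,987 × 0.0126 = $23,221.6362
Redhawk Township: $1,911,987 × 0.00303 = $5,793.32061
Transit Authority: $1,911,987 × 0.00178 = $3,403.33686
Levies subtotal = $47,309.62863
Total = $47,309.62863 + $491 = $47,800.62863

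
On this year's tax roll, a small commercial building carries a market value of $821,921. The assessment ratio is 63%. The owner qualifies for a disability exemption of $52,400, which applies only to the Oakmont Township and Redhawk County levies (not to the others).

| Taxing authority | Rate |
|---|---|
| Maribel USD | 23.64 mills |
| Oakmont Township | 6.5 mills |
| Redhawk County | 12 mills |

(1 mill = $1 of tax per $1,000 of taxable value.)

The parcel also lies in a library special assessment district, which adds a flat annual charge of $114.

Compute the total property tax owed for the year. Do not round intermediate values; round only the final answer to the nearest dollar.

$20,965

Assessed value = $821,921 × 0.63 = $517,810.23
Maribel USD: $517,810.23 × 0.02364 = $12,241.0338372
Oakmont Township: ($517,810.23 − $52,400) × 0.0065 = $465,410.23 × 0.0065 = $3,025.166495
Redhawk County: ($517,810.23 − $52,400) × 0.012 = $465,410.23 × 0.012 = $5,584.92276
Levies subtotal = $20,851.1230922
Total = $20,851.1230922 + $114 = $20,965.1230922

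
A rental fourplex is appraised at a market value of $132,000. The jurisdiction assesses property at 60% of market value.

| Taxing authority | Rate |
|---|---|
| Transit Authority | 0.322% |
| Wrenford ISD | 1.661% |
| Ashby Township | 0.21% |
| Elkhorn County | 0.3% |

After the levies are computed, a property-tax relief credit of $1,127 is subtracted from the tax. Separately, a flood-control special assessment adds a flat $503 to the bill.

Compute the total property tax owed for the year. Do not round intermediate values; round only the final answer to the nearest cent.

Assessed value = $132,000 × 0.6 = $79,200
Transit Authority: $79,200 × 0.00322 = $255.024
Wrenford ISD: $79,200 × 0.01661 = $1,315.512
Ashby Township: $79,200 × 0.0021 = $166.32
Elkhorn County: $79,200 × 0.003 = $237.6
Levies subtotal = $1,974.456
After credit = $1,974.456 − $1,127 = $847.456
Total = $847.456 + $503 = $1,350.456

$1,350.46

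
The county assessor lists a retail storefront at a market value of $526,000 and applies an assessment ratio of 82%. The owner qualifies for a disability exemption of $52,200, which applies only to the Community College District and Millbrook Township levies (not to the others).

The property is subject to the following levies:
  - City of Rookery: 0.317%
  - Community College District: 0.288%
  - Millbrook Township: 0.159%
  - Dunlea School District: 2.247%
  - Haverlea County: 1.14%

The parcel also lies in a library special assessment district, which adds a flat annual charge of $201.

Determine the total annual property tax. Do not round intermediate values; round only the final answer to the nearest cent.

Assessed value = $526,000 × 0.82 = $431,320
City of Rookery: $431,320 × 0.00317 = $1,367.2844
Community College District: ($431,320 − $52,200) × 0.00288 = $379,120 × 0.00288 = $1,091.8656
Millbrook Township: ($431,320 − $52,200) × 0.00159 = $379,120 × 0.00159 = $602.8008
Dunlea School District: $431,320 × 0.02247 = $9,691.7604
Haverlea County: $431,320 × 0.0114 = $4,917.048
Levies subtotal = $17,670.7592
Total = $17,670.7592 + $201 = $17,871.7592

$17,871.76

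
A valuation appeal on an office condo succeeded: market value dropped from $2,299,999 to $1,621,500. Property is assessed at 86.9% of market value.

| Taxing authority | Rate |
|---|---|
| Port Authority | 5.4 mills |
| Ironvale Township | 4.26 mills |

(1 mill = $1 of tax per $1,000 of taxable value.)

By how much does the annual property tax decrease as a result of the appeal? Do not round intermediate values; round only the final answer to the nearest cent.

$5,695.69

Old assessed value = $2,299,999 × 0.869 = $1,998,699.131
New assessed value = $1,621,500 × 0.869 = $1,409,083.5
Combined rate = 0.0054 + 0.00426 = 0.00966
Old tax = $1,998,699.131 × 0.00966 = $19,307.43360546
New tax = $1,409,083.5 × 0.00966 = $13,611.74661
Reduction = $19,307.43360546 − $13,611.74661 = $5,695.68699546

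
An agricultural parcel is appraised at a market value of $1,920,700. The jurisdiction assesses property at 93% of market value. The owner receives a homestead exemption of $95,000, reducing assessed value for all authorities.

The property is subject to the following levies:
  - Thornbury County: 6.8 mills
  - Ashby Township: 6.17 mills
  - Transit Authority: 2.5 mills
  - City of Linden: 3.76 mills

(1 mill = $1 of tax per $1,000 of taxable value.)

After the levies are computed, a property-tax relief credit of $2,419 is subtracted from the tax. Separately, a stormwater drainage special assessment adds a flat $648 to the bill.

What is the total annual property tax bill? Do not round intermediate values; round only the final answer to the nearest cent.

$30,751.76

Assessed value = $1,920,700 × 0.93 = $1,786,251
Taxable value = $1,786,251 − $95,000 = $1,691,251
Thornbury County: $1,691,251 × 0.0068 = $11,500.5068
Ashby Township: $1,691,251 × 0.00617 = $10,435.01867
Transit Authority: $1,691,251 × 0.0025 = $4,228.1275
City of Linden: $1,691,251 × 0.00376 = $6,359.10376
Levies subtotal = $32,522.75673
After credit = $32,522.75673 − $2,419 = $30,103.75673
Total = $30,103.75673 + $648 = $30,751.75673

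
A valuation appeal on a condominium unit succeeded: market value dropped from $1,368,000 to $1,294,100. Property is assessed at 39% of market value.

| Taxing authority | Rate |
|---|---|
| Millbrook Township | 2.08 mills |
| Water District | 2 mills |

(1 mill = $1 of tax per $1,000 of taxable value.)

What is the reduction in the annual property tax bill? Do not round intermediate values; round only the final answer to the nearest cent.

Old assessed value = $1,368,000 × 0.39 = $533,520
New assessed value = $1,294,100 × 0.39 = $504,699
Combined rate = 0.00208 + 0.002 = 0.00408
Old tax = $533,520 × 0.00408 = $2,176.7616
New tax = $504,699 × 0.00408 = $2,059.17192
Reduction = $2,176.7616 − $2,059.17192 = $117.58968

$117.59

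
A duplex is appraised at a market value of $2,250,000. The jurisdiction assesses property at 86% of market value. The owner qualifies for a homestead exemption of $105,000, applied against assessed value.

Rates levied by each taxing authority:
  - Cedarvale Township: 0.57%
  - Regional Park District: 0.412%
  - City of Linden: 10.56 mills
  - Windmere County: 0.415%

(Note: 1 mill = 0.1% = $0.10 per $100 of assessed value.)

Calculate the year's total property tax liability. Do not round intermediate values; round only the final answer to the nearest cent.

Assessed value = $2,250,000 × 0.86 = $1,935,000
Taxable value = $1,935,000 − $105,000 = $1,830,000
Cedarvale Township: $1,830,000 × 0.0057 = $10,431
Regional Park District: $1,830,000 × 0.00412 = $7,539.6
City of Linden: $1,830,000 × 0.01056 = $19,324.8
Windmere County: $1,830,000 × 0.00415 = $7,594.5
Total = $44,889.9

$44,889.90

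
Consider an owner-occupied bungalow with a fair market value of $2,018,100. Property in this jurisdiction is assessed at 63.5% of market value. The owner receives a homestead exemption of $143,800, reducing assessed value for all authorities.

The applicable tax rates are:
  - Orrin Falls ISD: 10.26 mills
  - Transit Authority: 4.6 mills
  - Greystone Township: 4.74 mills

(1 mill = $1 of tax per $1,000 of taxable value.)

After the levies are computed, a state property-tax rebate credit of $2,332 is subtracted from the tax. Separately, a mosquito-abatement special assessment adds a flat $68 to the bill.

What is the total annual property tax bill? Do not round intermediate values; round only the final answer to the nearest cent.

Assessed value = $2,018,100 × 0.635 = $1,281,493.5
Taxable value = $1,281,493.5 − $143,800 = $1,137,693.5
Orrin Falls ISD: $1,137,693.5 × 0.01026 = $11,672.73531
Transit Authority: $1,137,693.5 × 0.0046 = $5,233.3901
Greystone Township: $1,137,693.5 × 0.00474 = $5,392.66719
Levies subtotal = $22,298.7926
After credit = $22,298.7926 − $2,332 = $19,966.7926
Total = $19,966.7926 + $68 = $20,034.7926

$20,034.79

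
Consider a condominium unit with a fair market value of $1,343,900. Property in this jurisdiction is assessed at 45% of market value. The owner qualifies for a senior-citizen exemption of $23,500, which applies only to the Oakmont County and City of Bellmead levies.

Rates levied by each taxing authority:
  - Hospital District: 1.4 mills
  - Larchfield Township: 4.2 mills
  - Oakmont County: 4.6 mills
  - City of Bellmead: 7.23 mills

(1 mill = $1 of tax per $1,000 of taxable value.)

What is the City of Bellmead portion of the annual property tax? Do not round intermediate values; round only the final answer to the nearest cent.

Assessed value = $1,343,900 × 0.45 = $604,755
City of Bellmead taxable value = $604,755 − $23,500 = $581,255
City of Bellmead levy = $581,255 × 0.00723 = $4,202.47365

$4,202.47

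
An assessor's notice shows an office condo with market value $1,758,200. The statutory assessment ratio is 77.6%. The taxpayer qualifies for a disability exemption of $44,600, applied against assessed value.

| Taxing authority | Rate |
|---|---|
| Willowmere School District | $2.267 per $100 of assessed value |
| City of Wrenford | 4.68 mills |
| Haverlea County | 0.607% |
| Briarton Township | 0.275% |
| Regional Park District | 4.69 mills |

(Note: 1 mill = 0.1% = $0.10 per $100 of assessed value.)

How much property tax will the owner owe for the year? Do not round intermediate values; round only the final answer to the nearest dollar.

$53,926

Assessed value = $1,758,200 × 0.776 = $1,364,363.2
Taxable value = $1,364,363.2 − $44,600 = $1,319,763.2
Willowmere School District: $1,319,763.2 × 0.02267 = $29,919.031744
City of Wrenford: $1,319,763.2 × 0.00468 = $6,176.491776
Haverlea County: $1,319,763.2 × 0.00607 = $8,010.962624
Briarton Township: $1,319,763.2 × 0.00275 = $3,629.3488
Regional Park District: $1,319,763.2 × 0.00469 = $6,189.689408
Total = $53,925.524352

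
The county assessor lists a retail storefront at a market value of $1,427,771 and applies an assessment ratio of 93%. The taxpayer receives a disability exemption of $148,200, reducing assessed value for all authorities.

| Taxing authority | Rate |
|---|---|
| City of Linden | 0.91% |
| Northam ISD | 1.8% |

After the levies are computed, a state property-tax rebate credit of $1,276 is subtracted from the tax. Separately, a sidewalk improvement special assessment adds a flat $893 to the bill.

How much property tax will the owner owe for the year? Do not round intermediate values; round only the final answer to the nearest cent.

$31,584.89

Assessed value = $1,427,771 × 0.93 = $1,327,827.03
Taxable value = $1,327,827.03 − $148,200 = $1,179,627.03
City of Linden: $1,179,627.03 × 0.0091 = $10,734.605973
Northam ISD: $1,179,627.03 × 0.018 = $21,233.28654
Levies subtotal = $31,967.892513
After credit = $31,967.892513 − $1,276 = $30,691.892513
Total = $30,691.892513 + $893 = $31,584.892513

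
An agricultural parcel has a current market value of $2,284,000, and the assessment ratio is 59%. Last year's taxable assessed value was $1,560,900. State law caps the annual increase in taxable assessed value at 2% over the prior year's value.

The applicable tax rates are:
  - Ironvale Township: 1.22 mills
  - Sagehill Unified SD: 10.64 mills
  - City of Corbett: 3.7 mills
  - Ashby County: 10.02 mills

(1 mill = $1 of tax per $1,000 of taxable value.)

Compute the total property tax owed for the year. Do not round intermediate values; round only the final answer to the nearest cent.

Uncapped assessed value = $2,284,000 × 0.59 = $1,347,560
Cap limit = $1,560,900 × 1.02 = $1,592,118
Taxable assessed value = min($1,347,560, $1,592,118) = $1,347,560 (cap does not bind)
Ironvale Township: $1,347,560 × 0.00122 = $1,644.0232
Sagehill Unified SD: $1,347,560 × 0.01064 = $14,338.0384
City of Corbett: $1,347,560 × 0.0037 = $4,985.972
Ashby County: $1,347,560 × 0.01002 = $13,502.5512
Total = $34,470.5848

$34,470.58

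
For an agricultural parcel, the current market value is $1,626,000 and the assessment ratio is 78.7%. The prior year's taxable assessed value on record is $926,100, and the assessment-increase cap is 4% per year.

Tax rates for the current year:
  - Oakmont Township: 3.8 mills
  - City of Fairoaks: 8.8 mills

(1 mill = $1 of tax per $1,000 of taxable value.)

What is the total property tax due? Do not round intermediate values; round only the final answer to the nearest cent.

Uncapped assessed value = $1,626,000 × 0.787 = $1,279,662
Cap limit = $926,100 × 1.04 = $963,144
Taxable assessed value = min($1,279,662, $963,144) = $963,144 (cap binds)
Oakmont Township: $963,144 × 0.0038 = $3,659.9472
City of Fairoaks: $963,144 × 0.0088 = $8,475.6672
Total = $12,135.6144

$12,135.61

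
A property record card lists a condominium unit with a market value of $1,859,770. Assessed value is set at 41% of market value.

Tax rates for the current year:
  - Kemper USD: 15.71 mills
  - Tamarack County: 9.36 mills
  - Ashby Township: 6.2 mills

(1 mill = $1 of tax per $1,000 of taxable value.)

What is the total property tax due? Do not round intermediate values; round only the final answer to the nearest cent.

$23,843.55

Assessed value = $1,859,770 × 0.41 = $762,505.7
Kemper USD: $762,505.7 × 0.01571 = $11,978.964547
Tamarack County: $762,505.7 × 0.00936 = $7,137.053352
Ashby Township: $762,505.7 × 0.0062 = $4,727.53534
Total = $11,978.964547 + $7,137.053352 + $4,727.53534 = $23,843.553239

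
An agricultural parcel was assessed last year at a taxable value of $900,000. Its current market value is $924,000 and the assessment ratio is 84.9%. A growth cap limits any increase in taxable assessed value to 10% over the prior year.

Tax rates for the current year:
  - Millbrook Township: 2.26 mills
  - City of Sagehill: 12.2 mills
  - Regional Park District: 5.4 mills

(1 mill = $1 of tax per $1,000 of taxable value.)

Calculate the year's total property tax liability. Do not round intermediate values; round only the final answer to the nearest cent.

$15,579.69

Uncapped assessed value = $924,000 × 0.849 = $784,476
Cap limit = $900,000 × 1.1 = $990,000
Taxable assessed value = min($784,476, $990,000) = $784,476 (cap does not bind)
Millbrook Township: $784,476 × 0.00226 = $1,772.91576
City of Sagehill: $784,476 × 0.0122 = $9,570.6072
Regional Park District: $784,476 × 0.0054 = $4,236.1704
Total = $15,579.69336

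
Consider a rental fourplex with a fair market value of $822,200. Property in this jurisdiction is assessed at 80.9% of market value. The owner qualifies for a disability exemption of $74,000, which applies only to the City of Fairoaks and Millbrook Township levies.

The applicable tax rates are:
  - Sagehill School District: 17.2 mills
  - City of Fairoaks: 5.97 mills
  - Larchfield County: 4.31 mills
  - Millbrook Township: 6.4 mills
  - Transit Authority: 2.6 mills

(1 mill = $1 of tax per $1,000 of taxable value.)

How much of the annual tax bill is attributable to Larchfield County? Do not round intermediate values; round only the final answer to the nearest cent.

$2,866.84

Assessed value = $822,200 × 0.809 = $665,159.8
Larchfield County taxable value = $665,159.8 (exemption does not apply)
Larchfield County levy = $665,159.8 × 0.00431 = $2,866.838738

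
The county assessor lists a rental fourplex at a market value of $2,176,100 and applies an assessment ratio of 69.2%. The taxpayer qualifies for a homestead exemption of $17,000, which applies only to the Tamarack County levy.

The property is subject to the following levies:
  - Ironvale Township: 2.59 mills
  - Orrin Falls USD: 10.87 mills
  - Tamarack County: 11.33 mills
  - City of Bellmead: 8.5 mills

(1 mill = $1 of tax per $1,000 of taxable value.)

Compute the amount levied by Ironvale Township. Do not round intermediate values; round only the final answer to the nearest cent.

Assessed value = $2,176,100 × 0.692 = $1,505,861.2
Ironvale Township taxable value = $1,505,861.2 (exemption does not apply)
Ironvale Township levy = $1,505,861.2 × 0.00259 = $3,900.180508

$3,900.18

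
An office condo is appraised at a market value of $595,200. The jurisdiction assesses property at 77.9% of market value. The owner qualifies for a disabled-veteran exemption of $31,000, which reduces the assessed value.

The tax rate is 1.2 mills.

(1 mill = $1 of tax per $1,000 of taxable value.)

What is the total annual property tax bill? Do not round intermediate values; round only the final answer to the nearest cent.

$519.19

Assessed value = $595,200 × 0.779 = $463,660.8
Taxable value = $463,660.8 − $31,000 = $432,660.8
Tax = $432,660.8 × 0.0012 = $519.19296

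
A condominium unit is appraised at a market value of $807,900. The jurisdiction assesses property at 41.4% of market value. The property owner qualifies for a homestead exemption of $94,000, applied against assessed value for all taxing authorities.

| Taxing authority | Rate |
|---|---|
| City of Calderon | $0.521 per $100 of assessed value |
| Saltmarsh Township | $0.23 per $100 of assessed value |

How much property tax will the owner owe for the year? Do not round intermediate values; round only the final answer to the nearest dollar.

$1,806

Assessed value = $807,900 × 0.414 = $334,470.6
Taxable value = $334,470.6 − $94,000 = $240,470.6
City of Calderon: $240,470.6 × 0.00521 = $1,252.851826
Saltmarsh Township: $240,470.6 × 0.0023 = $553.08238
Total = $1,252.851826 + $553.08238 = $1,805.934206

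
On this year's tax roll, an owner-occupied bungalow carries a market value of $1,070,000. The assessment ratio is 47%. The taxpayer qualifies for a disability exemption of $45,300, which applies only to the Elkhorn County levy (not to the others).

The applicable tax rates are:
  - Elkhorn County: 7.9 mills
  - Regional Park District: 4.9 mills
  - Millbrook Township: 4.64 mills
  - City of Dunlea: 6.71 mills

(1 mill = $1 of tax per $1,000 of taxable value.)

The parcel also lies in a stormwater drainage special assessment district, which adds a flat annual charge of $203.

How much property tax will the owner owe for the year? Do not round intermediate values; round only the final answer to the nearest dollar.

Assessed value = $1,070,000 × 0.47 = $502,900
Elkhorn County: ($502,900 − $45,300) × 0.0079 = $457,600 × 0.0079 = $3,615.04
Regional Park District: $502,900 × 0.0049 = $2,464.21
Millbrook Township: $502,900 × 0.00464 = $2,333.456
City of Dunlea: $502,900 × 0.00671 = $3,374.459
Levies subtotal = $11,787.165
Total = $11,787.165 + $203 = $11,990.165

$11,990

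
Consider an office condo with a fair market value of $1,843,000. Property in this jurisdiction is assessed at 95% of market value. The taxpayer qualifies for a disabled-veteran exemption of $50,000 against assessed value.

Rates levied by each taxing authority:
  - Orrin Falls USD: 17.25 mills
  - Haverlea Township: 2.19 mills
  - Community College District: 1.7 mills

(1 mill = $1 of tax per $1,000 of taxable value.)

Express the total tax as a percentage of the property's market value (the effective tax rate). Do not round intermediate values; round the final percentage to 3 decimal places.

1.951%

Assessed value = $1,843,000 × 0.95 = $1,750,850
Taxable value = $1,750,850 − $50,000 = $1,700,850
Orrin Falls USD: $1,700,850 × 0.01725 = $29,339.6625
Haverlea Township: $1,700,850 × 0.00219 = $3,724.8615
Community College District: $1,700,850 × 0.0017 = $2,891.445
Total tax = $35,955.969
Effective rate = $35,955.969 ÷ $1,843,000 = 1.951% of market value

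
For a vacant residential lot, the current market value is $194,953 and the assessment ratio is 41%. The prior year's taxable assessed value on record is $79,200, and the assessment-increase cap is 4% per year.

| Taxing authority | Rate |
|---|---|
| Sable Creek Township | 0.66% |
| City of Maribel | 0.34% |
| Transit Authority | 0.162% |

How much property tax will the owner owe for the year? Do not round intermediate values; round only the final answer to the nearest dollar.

$929

Uncapped assessed value = $194,953 × 0.41 = $79,930.73
Cap limit = $79,200 × 1.04 = $82,368
Taxable assessed value = min($79,930.73, $82,368) = $79,930.73 (cap does not bind)
Sable Creek Township: $79,930.73 × 0.0066 = $527.542818
City of Maribel: $79,930.73 × 0.0034 = $271.764482
Transit Authority: $79,930.73 × 0.00162 = $129.4877826
Total = $928.7950826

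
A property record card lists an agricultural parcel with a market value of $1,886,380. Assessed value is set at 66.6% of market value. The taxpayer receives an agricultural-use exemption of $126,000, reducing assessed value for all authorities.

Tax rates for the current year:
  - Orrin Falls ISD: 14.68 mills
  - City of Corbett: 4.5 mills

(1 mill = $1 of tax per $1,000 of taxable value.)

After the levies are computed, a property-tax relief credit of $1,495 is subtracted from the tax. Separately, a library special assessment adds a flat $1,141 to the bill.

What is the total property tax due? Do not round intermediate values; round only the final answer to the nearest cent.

Assessed value = $1,886,380 × 0.666 = $1,256,329.08
Taxable value = $1,256,329.08 − $126,000 = $1,130,329.08
Orrin Falls ISD: $1,130,329.08 × 0.01468 = $16,593.2308944
City of Corbett: $1,130,329.08 × 0.0045 = $5,086.48086
Levies subtotal = $21,679.7117544
After credit = $21,679.7117544 − $1,495 = $20,184.7117544
Total = $20,184.7117544 + $1,141 = $21,325.7117544

$21,325.71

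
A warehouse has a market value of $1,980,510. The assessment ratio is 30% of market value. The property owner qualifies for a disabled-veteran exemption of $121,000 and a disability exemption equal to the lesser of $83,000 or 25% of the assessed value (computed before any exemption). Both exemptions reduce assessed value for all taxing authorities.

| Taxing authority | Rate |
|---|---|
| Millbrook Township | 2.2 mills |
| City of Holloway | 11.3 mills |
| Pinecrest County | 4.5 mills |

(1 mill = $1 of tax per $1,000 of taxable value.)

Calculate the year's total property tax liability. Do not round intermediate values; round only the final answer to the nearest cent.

Assessed value = $1,980,510 × 0.3 = $594,153
Disability exemption = min($83,000, 25% × $594,153) = min($83,000, $148,538.25) = $83,000 (dollar cap binds)
Taxable value = $594,153 − $121,000 − $83,000 = $390,153
Millbrook Township: $390,153 × 0.0022 = $858.3366
City of Holloway: $390,153 × 0.0113 = $4,408.7289
Pinecrest County: $390,153 × 0.0045 = $1,755.6885
Total = $7,022.754

$7,022.75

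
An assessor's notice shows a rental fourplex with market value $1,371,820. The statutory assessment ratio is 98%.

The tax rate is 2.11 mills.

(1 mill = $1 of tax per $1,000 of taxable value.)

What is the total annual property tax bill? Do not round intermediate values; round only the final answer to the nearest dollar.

Assessed value = $1,371,820 × 0.98 = $1,344,383.6
Tax = $1,344,383.6 × 0.00211 = $2,836.649396

$2,837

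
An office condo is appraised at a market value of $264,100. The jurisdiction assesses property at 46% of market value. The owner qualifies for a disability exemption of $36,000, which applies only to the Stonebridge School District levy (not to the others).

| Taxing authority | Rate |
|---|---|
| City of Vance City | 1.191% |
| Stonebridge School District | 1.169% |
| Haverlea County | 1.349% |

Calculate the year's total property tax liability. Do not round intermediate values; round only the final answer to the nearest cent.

Assessed value = $264,100 × 0.46 = $121,486
City of Vance City: $121,486 × 0.01191 = $1,446.89826
Stonebridge School District: ($121,486 − $36,000) × 0.01169 = $85,486 × 0.01169 = $999.33134
Haverlea County: $121,486 × 0.01349 = $1,638.84614
Total = $4,085.07574

$4,085.08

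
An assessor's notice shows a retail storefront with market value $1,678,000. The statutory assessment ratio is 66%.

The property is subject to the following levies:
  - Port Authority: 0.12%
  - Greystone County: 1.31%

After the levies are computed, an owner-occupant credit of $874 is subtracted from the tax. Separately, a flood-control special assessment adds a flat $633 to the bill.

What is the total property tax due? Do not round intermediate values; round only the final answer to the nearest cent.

Assessed value = $1,678,000 × 0.66 = $1,107,480
Port Authority: $1,107,480 × 0.0012 = $1,328.976
Greystone County: $1,107,480 × 0.0131 = $14,507.988
Levies subtotal = $15,836.964
After credit = $15,836.964 − $874 = $14,962.964
Total = $14,962.964 + $633 = $15,595.964

$15,595.96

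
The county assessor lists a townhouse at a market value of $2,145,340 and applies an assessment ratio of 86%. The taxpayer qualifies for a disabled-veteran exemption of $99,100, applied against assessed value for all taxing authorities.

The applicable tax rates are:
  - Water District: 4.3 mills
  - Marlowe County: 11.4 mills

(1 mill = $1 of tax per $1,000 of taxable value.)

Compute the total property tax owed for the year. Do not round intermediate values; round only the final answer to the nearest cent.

$27,410.51

Assessed value = $2,145,340 × 0.86 = $1,844,992.4
Taxable value = $1,844,992.4 − $99,100 = $1,745,892.4
Water District: $1,745,892.4 × 0.0043 = $7,507.33732
Marlowe County: $1,745,892.4 × 0.0114 = $19,903.17336
Total = $7,507.33732 + $19,903.17336 = $27,410.51068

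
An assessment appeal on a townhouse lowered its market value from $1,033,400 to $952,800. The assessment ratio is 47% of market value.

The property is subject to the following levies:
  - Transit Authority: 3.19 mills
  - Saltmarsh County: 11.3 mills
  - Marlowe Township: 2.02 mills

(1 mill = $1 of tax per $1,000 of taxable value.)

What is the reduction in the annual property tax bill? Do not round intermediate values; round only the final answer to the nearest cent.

$625.43

Old assessed value = $1,033,400 × 0.47 = $485,698
New assessed value = $952,800 × 0.47 = $447,816
Combined rate = 0.00319 + 0.0113 + 0.00202 = 0.01651
Old tax = $485,698 × 0.01651 = $8,018.87398
New tax = $447,816 × 0.01651 = $7,393.44216
Reduction = $8,018.87398 − $7,393.44216 = $625.43182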